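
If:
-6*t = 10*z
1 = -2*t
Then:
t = -1/2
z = 3/10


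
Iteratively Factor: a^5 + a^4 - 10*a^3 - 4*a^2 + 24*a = (a)*(a^4 + a^3 - 10*a^2 - 4*a + 24) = a*(a - 2)*(a^3 + 3*a^2 - 4*a - 12) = a*(a - 2)*(a + 2)*(a^2 + a - 6) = a*(a - 2)*(a + 2)*(a + 3)*(a - 2)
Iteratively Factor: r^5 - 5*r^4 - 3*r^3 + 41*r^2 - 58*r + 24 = (r - 1)*(r^4 - 4*r^3 - 7*r^2 + 34*r - 24) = (r - 1)*(r + 3)*(r^3 - 7*r^2 + 14*r - 8) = (r - 4)*(r - 1)*(r + 3)*(r^2 - 3*r + 2) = (r - 4)*(r - 2)*(r - 1)*(r + 3)*(r - 1)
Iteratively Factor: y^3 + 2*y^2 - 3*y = (y)*(y^2 + 2*y - 3) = y*(y - 1)*(y + 3)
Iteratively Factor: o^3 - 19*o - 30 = (o + 3)*(o^2 - 3*o - 10) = (o - 5)*(o + 3)*(o + 2)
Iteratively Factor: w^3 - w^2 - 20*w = (w - 5)*(w^2 + 4*w) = (w - 5)*(w + 4)*(w)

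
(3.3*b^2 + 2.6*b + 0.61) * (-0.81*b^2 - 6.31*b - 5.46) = -2.673*b^4 - 22.929*b^3 - 34.9181*b^2 - 18.0451*b - 3.3306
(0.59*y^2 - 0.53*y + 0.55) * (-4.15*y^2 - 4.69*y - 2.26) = -2.4485*y^4 - 0.5676*y^3 - 1.1302*y^2 - 1.3817*y - 1.243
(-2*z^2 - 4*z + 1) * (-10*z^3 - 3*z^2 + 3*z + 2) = 20*z^5 + 46*z^4 - 4*z^3 - 19*z^2 - 5*z + 2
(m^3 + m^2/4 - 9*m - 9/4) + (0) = m^3 + m^2/4 - 9*m - 9/4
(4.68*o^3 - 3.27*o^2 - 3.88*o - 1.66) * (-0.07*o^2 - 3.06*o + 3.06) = -0.3276*o^5 - 14.0919*o^4 + 24.5986*o^3 + 1.9828*o^2 - 6.7932*o - 5.0796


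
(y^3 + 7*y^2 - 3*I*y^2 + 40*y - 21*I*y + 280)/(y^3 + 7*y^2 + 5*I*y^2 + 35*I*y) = (y - 8*I)/y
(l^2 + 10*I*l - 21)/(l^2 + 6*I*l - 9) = (l + 7*I)/(l + 3*I)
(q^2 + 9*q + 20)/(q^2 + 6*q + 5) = (q + 4)/(q + 1)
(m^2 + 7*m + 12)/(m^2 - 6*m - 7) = (m^2 + 7*m + 12)/(m^2 - 6*m - 7)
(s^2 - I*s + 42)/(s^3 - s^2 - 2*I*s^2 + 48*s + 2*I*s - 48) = (s - 7*I)/(s^2 - s*(1 + 8*I) + 8*I)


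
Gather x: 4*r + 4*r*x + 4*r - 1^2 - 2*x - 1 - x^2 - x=8*r - x^2 + x*(4*r - 3) - 2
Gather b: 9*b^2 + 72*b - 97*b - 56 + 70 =9*b^2 - 25*b + 14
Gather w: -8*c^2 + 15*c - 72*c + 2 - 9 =-8*c^2 - 57*c - 7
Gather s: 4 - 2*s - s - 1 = 3 - 3*s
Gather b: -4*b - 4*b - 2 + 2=-8*b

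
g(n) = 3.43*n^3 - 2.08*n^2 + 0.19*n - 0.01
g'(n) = 10.29*n^2 - 4.16*n + 0.19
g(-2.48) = -65.59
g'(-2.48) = 73.79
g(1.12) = 2.41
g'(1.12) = 8.44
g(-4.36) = -324.66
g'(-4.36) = 213.94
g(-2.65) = -78.95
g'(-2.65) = 83.48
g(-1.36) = -12.74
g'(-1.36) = 24.88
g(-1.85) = -29.20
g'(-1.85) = 43.10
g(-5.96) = -801.19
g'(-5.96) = 390.50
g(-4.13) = -277.90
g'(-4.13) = 192.89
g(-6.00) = -816.91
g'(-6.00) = 395.59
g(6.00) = 667.13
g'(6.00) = 345.67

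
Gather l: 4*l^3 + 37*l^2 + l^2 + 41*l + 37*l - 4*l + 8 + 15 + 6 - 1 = 4*l^3 + 38*l^2 + 74*l + 28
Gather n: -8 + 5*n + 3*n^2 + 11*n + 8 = 3*n^2 + 16*n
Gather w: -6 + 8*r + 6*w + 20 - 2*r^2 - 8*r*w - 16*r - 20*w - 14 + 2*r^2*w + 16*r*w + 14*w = -2*r^2 - 8*r + w*(2*r^2 + 8*r)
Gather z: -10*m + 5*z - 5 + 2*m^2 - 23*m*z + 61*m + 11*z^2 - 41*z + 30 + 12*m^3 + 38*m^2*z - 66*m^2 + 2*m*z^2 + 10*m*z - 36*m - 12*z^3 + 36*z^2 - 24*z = 12*m^3 - 64*m^2 + 15*m - 12*z^3 + z^2*(2*m + 47) + z*(38*m^2 - 13*m - 60) + 25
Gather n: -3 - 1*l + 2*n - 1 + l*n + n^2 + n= -l + n^2 + n*(l + 3) - 4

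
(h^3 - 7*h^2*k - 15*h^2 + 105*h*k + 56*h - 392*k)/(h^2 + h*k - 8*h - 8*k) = (h^2 - 7*h*k - 7*h + 49*k)/(h + k)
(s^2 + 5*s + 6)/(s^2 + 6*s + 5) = (s^2 + 5*s + 6)/(s^2 + 6*s + 5)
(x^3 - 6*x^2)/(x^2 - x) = x*(x - 6)/(x - 1)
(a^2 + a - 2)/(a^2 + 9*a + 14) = (a - 1)/(a + 7)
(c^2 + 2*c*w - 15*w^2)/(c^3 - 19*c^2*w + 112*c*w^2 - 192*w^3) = (c + 5*w)/(c^2 - 16*c*w + 64*w^2)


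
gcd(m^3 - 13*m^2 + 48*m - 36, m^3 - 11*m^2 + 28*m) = 1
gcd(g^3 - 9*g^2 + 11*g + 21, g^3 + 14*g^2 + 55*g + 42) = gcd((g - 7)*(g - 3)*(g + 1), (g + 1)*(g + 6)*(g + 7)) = g + 1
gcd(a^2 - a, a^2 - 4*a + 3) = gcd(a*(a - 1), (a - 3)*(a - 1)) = a - 1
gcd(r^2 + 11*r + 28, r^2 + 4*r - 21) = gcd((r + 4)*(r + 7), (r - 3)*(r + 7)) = r + 7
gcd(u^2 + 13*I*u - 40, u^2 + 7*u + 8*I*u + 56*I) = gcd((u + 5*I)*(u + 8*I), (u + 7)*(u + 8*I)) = u + 8*I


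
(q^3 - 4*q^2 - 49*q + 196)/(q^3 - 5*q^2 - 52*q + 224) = (q - 7)/(q - 8)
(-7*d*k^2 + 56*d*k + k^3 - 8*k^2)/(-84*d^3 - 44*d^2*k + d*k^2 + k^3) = k*(k - 8)/(12*d^2 + 8*d*k + k^2)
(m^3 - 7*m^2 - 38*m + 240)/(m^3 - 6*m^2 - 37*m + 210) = (m - 8)/(m - 7)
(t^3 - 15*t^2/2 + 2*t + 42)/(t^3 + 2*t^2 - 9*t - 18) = (t^2 - 19*t/2 + 21)/(t^2 - 9)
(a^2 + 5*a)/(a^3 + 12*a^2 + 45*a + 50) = a/(a^2 + 7*a + 10)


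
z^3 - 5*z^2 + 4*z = z*(z - 4)*(z - 1)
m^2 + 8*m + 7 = (m + 1)*(m + 7)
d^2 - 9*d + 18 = (d - 6)*(d - 3)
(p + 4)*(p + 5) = p^2 + 9*p + 20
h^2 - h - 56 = (h - 8)*(h + 7)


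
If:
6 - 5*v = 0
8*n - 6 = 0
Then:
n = 3/4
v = 6/5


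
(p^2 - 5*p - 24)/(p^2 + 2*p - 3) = (p - 8)/(p - 1)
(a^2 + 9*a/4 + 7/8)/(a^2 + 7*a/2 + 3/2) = (a + 7/4)/(a + 3)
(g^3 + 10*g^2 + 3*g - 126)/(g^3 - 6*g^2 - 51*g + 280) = (g^2 + 3*g - 18)/(g^2 - 13*g + 40)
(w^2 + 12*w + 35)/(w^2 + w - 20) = (w + 7)/(w - 4)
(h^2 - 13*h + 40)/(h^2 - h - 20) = (h - 8)/(h + 4)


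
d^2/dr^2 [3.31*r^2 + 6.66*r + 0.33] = 6.62000000000000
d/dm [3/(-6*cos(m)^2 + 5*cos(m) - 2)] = 3*(5 - 12*cos(m))*sin(m)/(6*cos(m)^2 - 5*cos(m) + 2)^2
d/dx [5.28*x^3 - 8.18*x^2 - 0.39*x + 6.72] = 15.84*x^2 - 16.36*x - 0.39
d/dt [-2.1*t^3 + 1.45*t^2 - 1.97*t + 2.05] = -6.3*t^2 + 2.9*t - 1.97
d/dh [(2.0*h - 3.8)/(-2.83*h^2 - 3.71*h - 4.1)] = (5.66*h^2 - 21.508*h - 22.298)/(8.0089*h^4 + 20.9986*h^3 + 36.9701*h^2 + 30.422*h + 16.81)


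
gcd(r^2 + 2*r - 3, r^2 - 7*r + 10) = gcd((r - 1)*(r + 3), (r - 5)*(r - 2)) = 1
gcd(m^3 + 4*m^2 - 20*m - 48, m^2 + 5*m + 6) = m + 2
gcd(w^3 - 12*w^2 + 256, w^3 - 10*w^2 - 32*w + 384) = w^2 - 16*w + 64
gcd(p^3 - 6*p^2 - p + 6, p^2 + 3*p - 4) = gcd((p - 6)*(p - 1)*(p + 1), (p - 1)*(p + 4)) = p - 1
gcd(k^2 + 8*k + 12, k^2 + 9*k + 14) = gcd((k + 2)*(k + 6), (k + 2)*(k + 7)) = k + 2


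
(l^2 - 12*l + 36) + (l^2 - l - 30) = 2*l^2 - 13*l + 6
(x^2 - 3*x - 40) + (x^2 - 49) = 2*x^2 - 3*x - 89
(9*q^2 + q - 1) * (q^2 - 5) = 9*q^4 + q^3 - 46*q^2 - 5*q + 5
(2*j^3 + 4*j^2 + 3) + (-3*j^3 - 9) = -j^3 + 4*j^2 - 6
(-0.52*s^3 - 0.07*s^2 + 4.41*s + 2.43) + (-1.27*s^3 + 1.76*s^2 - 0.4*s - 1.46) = -1.79*s^3 + 1.69*s^2 + 4.01*s + 0.97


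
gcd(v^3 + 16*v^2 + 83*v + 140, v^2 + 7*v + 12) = v + 4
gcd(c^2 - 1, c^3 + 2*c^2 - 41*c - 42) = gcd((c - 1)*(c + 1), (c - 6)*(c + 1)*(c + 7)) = c + 1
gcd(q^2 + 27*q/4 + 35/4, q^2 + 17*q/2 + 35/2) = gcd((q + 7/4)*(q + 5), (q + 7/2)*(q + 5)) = q + 5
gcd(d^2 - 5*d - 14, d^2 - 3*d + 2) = 1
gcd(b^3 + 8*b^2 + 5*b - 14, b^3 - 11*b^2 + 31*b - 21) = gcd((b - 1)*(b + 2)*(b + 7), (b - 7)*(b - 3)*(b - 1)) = b - 1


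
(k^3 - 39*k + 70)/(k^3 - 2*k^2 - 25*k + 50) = (k + 7)/(k + 5)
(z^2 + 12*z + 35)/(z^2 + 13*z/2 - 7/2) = 2*(z + 5)/(2*z - 1)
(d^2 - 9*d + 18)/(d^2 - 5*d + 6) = (d - 6)/(d - 2)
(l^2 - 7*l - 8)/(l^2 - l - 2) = (l - 8)/(l - 2)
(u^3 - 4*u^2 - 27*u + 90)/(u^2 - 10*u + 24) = (u^2 + 2*u - 15)/(u - 4)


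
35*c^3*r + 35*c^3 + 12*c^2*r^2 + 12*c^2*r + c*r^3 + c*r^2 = (5*c + r)*(7*c + r)*(c*r + c)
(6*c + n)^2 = 36*c^2 + 12*c*n + n^2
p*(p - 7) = p^2 - 7*p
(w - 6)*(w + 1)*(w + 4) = w^3 - w^2 - 26*w - 24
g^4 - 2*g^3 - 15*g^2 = g^2*(g - 5)*(g + 3)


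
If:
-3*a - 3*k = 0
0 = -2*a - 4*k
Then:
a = 0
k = 0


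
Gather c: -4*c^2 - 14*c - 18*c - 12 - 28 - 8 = -4*c^2 - 32*c - 48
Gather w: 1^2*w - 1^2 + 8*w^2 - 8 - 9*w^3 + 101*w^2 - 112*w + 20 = -9*w^3 + 109*w^2 - 111*w + 11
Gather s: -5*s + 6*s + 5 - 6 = s - 1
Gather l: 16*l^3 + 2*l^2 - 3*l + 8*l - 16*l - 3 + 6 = 16*l^3 + 2*l^2 - 11*l + 3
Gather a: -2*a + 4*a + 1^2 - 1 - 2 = 2*a - 2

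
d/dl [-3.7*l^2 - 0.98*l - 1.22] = -7.4*l - 0.98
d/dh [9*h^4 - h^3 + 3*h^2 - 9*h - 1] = 36*h^3 - 3*h^2 + 6*h - 9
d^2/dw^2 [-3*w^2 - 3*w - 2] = -6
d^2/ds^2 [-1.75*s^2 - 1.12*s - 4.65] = -3.50000000000000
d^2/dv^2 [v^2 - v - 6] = 2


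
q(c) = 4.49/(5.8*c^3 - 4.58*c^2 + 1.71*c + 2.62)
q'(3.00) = -0.04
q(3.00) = 0.04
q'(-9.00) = -0.00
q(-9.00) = -0.00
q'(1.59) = -0.48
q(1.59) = 0.26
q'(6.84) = -0.00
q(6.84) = 0.00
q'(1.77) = -0.33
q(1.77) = 0.19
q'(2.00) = -0.20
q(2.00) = 0.13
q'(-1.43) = -0.33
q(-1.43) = -0.17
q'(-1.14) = -0.81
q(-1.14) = -0.32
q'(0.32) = -0.30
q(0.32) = 1.55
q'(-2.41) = -0.05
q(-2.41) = -0.04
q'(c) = 4.49*(-17.4*c^2 + 9.16*c - 1.71)/(5.8*c^3 - 4.58*c^2 + 1.71*c + 2.62)^2 = (-78.126*c^2 + 41.1284*c - 7.6779)/(5.8*c^3 - 4.58*c^2 + 1.71*c + 2.62)^2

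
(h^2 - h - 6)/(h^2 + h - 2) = (h - 3)/(h - 1)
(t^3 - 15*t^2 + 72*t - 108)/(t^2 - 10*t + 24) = (t^2 - 9*t + 18)/(t - 4)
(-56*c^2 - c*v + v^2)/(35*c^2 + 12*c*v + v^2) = (-8*c + v)/(5*c + v)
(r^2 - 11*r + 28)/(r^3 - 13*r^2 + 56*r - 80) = (r - 7)/(r^2 - 9*r + 20)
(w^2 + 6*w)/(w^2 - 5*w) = (w + 6)/(w - 5)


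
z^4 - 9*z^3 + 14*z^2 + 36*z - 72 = (z - 6)*(z - 3)*(z - 2)*(z + 2)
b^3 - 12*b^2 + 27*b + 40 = (b - 8)*(b - 5)*(b + 1)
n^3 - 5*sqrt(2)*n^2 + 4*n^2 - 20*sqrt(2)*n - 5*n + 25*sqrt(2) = (n - 1)*(n + 5)*(n - 5*sqrt(2))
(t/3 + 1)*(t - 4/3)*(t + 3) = t^3/3 + 14*t^2/9 + t/3 - 4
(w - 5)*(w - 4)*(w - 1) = w^3 - 10*w^2 + 29*w - 20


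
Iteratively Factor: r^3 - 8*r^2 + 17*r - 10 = (r - 5)*(r^2 - 3*r + 2) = (r - 5)*(r - 2)*(r - 1)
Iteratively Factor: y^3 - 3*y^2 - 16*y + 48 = (y - 3)*(y^2 - 16) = (y - 4)*(y - 3)*(y + 4)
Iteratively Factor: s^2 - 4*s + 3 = (s - 3)*(s - 1)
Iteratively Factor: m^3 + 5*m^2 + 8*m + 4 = (m + 2)*(m^2 + 3*m + 2) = (m + 1)*(m + 2)*(m + 2)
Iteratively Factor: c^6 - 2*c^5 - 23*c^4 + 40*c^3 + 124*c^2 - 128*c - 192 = (c - 2)*(c^5 - 23*c^3 - 6*c^2 + 112*c + 96) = (c - 4)*(c - 2)*(c^4 + 4*c^3 - 7*c^2 - 34*c - 24) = (c - 4)*(c - 3)*(c - 2)*(c^3 + 7*c^2 + 14*c + 8) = (c - 4)*(c - 3)*(c - 2)*(c + 4)*(c^2 + 3*c + 2) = (c - 4)*(c - 3)*(c - 2)*(c + 1)*(c + 4)*(c + 2)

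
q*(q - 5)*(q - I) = q^3 - 5*q^2 - I*q^2 + 5*I*q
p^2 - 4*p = p*(p - 4)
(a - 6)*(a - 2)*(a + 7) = a^3 - a^2 - 44*a + 84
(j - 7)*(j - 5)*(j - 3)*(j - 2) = j^4 - 17*j^3 + 101*j^2 - 247*j + 210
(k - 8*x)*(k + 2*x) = k^2 - 6*k*x - 16*x^2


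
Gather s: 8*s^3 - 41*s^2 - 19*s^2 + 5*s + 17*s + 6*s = 8*s^3 - 60*s^2 + 28*s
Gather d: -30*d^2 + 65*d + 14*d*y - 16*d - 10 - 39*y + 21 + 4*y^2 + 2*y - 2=-30*d^2 + d*(14*y + 49) + 4*y^2 - 37*y + 9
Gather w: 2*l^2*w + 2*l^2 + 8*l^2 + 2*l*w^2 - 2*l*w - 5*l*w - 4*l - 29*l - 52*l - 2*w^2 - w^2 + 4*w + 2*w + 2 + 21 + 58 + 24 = 10*l^2 - 85*l + w^2*(2*l - 3) + w*(2*l^2 - 7*l + 6) + 105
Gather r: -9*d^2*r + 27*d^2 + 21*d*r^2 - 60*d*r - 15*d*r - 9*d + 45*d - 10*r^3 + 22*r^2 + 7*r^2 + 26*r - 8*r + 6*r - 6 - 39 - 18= 27*d^2 + 36*d - 10*r^3 + r^2*(21*d + 29) + r*(-9*d^2 - 75*d + 24) - 63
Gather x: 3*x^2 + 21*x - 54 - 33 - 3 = 3*x^2 + 21*x - 90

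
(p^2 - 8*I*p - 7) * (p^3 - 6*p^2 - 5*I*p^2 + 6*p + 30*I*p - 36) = p^5 - 6*p^4 - 13*I*p^4 - 41*p^3 + 78*I*p^3 + 246*p^2 - 13*I*p^2 - 42*p + 78*I*p + 252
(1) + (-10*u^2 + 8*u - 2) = -10*u^2 + 8*u - 1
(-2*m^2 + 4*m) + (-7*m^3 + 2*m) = -7*m^3 - 2*m^2 + 6*m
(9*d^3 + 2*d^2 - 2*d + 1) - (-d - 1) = 9*d^3 + 2*d^2 - d + 2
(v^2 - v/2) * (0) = 0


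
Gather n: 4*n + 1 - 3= 4*n - 2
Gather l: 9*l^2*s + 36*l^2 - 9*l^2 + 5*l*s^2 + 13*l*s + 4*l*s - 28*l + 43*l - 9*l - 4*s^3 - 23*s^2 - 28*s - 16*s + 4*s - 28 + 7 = l^2*(9*s + 27) + l*(5*s^2 + 17*s + 6) - 4*s^3 - 23*s^2 - 40*s - 21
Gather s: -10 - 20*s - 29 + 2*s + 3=-18*s - 36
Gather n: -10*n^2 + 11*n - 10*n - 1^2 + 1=-10*n^2 + n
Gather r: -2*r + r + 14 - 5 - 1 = 8 - r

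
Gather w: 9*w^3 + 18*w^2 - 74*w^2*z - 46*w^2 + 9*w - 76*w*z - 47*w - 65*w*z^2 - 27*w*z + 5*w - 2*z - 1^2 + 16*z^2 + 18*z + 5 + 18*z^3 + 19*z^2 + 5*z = 9*w^3 + w^2*(-74*z - 28) + w*(-65*z^2 - 103*z - 33) + 18*z^3 + 35*z^2 + 21*z + 4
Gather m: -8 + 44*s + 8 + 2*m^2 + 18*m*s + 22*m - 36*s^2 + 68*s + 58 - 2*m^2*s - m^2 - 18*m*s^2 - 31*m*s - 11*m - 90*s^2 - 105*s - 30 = m^2*(1 - 2*s) + m*(-18*s^2 - 13*s + 11) - 126*s^2 + 7*s + 28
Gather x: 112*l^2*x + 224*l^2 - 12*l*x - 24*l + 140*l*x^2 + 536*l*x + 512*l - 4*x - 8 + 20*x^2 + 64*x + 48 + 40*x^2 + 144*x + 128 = 224*l^2 + 488*l + x^2*(140*l + 60) + x*(112*l^2 + 524*l + 204) + 168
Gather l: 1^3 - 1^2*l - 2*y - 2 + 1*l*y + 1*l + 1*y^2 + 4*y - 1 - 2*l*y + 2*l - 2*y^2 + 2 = l*(2 - y) - y^2 + 2*y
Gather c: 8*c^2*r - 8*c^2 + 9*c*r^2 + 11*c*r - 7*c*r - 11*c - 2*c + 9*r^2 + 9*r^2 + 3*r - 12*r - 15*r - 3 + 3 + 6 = c^2*(8*r - 8) + c*(9*r^2 + 4*r - 13) + 18*r^2 - 24*r + 6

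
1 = 1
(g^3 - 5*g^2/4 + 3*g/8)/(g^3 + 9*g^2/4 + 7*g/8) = (8*g^2 - 10*g + 3)/(8*g^2 + 18*g + 7)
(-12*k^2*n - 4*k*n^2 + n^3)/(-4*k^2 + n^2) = n*(6*k - n)/(2*k - n)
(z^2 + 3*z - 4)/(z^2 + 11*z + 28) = (z - 1)/(z + 7)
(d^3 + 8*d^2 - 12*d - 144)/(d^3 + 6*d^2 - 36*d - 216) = (d - 4)/(d - 6)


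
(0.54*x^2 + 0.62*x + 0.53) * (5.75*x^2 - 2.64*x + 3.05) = 3.105*x^4 + 2.1394*x^3 + 3.0577*x^2 + 0.4918*x + 1.6165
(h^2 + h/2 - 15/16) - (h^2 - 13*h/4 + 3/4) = 15*h/4 - 27/16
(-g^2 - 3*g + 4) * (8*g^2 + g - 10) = -8*g^4 - 25*g^3 + 39*g^2 + 34*g - 40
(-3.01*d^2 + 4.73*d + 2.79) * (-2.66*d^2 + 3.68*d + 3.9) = 8.0066*d^4 - 23.6586*d^3 - 1.754*d^2 + 28.7142*d + 10.881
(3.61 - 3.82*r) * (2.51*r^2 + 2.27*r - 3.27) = -9.5882*r^3 + 0.389699999999999*r^2 + 20.6861*r - 11.8047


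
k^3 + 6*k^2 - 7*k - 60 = (k - 3)*(k + 4)*(k + 5)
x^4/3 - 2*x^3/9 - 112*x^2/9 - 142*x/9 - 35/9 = (x/3 + 1/3)*(x - 7)*(x + 1/3)*(x + 5)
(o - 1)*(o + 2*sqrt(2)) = o^2 - o + 2*sqrt(2)*o - 2*sqrt(2)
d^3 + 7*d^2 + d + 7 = (d + 7)*(d - I)*(d + I)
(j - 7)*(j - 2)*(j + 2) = j^3 - 7*j^2 - 4*j + 28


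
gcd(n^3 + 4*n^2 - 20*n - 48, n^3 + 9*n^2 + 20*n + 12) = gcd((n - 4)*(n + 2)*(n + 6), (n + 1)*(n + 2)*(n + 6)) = n^2 + 8*n + 12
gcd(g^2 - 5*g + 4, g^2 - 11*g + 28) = g - 4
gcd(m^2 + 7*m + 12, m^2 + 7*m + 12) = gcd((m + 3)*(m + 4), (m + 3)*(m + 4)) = m^2 + 7*m + 12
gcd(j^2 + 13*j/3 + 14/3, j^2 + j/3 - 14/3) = j + 7/3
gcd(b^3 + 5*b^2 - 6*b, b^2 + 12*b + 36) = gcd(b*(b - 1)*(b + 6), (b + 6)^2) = b + 6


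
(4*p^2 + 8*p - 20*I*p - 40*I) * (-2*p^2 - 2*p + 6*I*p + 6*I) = -8*p^4 - 24*p^3 + 64*I*p^3 + 104*p^2 + 192*I*p^2 + 360*p + 128*I*p + 240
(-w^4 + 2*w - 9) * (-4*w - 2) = 4*w^5 + 2*w^4 - 8*w^2 + 32*w + 18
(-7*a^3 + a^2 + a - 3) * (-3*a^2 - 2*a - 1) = 21*a^5 + 11*a^4 + 2*a^3 + 6*a^2 + 5*a + 3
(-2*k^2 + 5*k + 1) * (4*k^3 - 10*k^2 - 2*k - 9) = -8*k^5 + 40*k^4 - 42*k^3 - 2*k^2 - 47*k - 9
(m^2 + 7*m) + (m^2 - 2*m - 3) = 2*m^2 + 5*m - 3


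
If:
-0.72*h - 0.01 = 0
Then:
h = -0.01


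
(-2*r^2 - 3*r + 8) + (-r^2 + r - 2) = -3*r^2 - 2*r + 6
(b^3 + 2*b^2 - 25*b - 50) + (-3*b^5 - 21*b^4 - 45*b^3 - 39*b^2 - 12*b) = -3*b^5 - 21*b^4 - 44*b^3 - 37*b^2 - 37*b - 50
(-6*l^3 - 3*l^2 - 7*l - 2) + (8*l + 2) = -6*l^3 - 3*l^2 + l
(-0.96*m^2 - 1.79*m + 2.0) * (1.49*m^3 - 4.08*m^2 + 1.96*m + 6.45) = -1.4304*m^5 + 1.2497*m^4 + 8.4016*m^3 - 17.8604*m^2 - 7.6255*m + 12.9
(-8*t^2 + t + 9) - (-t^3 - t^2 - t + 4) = t^3 - 7*t^2 + 2*t + 5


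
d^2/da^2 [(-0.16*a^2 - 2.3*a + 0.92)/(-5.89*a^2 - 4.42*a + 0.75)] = (7.105427357601e-15*a^4 + 151.252844*a^3 - 187.259592*a^2 - 82.745076*a - 28.646176)/(204.336469*a^6 + 460.017246*a^5 + 267.150963*a^4 - 30.801212*a^3 - 34.017525*a^2 + 7.45875*a - 0.421875)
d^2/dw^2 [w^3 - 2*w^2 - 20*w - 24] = 6*w - 4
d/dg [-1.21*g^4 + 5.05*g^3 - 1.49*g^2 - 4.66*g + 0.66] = -4.84*g^3 + 15.15*g^2 - 2.98*g - 4.66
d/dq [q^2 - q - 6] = 2*q - 1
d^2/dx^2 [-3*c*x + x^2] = 2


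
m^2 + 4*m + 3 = (m + 1)*(m + 3)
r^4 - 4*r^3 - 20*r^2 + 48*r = r*(r - 6)*(r - 2)*(r + 4)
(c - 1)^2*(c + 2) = c^3 - 3*c + 2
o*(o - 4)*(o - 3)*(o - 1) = o^4 - 8*o^3 + 19*o^2 - 12*o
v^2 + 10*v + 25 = (v + 5)^2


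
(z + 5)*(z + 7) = z^2 + 12*z + 35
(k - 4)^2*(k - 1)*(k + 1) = k^4 - 8*k^3 + 15*k^2 + 8*k - 16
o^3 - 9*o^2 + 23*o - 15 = (o - 5)*(o - 3)*(o - 1)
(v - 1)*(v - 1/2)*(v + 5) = v^3 + 7*v^2/2 - 7*v + 5/2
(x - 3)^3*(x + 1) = x^4 - 8*x^3 + 18*x^2 - 27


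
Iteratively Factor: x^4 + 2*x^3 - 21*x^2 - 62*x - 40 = (x + 1)*(x^3 + x^2 - 22*x - 40) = (x - 5)*(x + 1)*(x^2 + 6*x + 8) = (x - 5)*(x + 1)*(x + 2)*(x + 4)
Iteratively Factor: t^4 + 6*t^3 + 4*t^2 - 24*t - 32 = (t + 2)*(t^3 + 4*t^2 - 4*t - 16) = (t + 2)*(t + 4)*(t^2 - 4) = (t + 2)^2*(t + 4)*(t - 2)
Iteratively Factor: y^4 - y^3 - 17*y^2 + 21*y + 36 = (y - 3)*(y^3 + 2*y^2 - 11*y - 12) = (y - 3)*(y + 1)*(y^2 + y - 12) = (y - 3)*(y + 1)*(y + 4)*(y - 3)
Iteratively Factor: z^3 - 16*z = (z + 4)*(z^2 - 4*z) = z*(z + 4)*(z - 4)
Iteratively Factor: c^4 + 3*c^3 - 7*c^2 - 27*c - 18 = (c + 3)*(c^3 - 7*c - 6) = (c - 3)*(c + 3)*(c^2 + 3*c + 2) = (c - 3)*(c + 2)*(c + 3)*(c + 1)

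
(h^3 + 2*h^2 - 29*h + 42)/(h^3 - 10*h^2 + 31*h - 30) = (h + 7)/(h - 5)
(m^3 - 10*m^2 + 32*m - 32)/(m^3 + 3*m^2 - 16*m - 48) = (m^2 - 6*m + 8)/(m^2 + 7*m + 12)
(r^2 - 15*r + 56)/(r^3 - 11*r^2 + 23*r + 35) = (r - 8)/(r^2 - 4*r - 5)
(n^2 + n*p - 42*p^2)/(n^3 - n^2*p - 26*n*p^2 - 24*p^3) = (n + 7*p)/(n^2 + 5*n*p + 4*p^2)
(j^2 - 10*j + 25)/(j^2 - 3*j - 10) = (j - 5)/(j + 2)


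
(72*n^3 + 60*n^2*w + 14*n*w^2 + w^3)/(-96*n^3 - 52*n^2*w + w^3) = (6*n + w)/(-8*n + w)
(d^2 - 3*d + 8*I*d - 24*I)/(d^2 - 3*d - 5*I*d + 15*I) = (d + 8*I)/(d - 5*I)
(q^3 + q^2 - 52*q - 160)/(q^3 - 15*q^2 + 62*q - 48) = (q^2 + 9*q + 20)/(q^2 - 7*q + 6)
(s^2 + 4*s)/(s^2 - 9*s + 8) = s*(s + 4)/(s^2 - 9*s + 8)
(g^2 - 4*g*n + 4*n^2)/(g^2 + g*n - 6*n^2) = (g - 2*n)/(g + 3*n)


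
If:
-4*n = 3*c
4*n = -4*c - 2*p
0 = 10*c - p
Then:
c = 0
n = 0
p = 0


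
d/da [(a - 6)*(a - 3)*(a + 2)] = a*(3*a - 14)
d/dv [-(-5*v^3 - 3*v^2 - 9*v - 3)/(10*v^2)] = (5*v^3 - 9*v - 6)/(10*v^3)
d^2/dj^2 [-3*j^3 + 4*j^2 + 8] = 8 - 18*j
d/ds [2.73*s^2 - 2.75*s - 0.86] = 5.46*s - 2.75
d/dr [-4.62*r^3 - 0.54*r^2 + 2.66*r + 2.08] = -13.86*r^2 - 1.08*r + 2.66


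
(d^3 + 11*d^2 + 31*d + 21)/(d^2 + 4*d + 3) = d + 7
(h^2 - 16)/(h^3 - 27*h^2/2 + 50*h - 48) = 2*(h + 4)/(2*h^2 - 19*h + 24)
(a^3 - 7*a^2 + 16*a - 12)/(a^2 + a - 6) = (a^2 - 5*a + 6)/(a + 3)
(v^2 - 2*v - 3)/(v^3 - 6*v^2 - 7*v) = (v - 3)/(v*(v - 7))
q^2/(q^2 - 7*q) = q/(q - 7)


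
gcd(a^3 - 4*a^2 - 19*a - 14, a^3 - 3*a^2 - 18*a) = 1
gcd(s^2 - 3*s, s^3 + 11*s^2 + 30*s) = s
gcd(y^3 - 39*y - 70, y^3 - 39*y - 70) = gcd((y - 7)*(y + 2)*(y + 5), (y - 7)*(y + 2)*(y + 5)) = y^3 - 39*y - 70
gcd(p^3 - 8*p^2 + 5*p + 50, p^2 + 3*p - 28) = 1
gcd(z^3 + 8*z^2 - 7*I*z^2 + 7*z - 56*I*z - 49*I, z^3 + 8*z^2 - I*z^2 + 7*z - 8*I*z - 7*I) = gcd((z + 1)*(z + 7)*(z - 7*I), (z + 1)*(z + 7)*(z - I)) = z^2 + 8*z + 7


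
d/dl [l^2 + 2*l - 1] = 2*l + 2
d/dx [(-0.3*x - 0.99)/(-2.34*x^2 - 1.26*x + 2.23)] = (0.702*x^2 + 0.378*x - (0.3*x + 0.99)*(4.68*x + 1.26) - 0.669)/(2.34*x^2 + 1.26*x - 2.23)^2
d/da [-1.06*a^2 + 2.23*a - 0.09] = 2.23 - 2.12*a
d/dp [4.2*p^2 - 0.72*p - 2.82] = 8.4*p - 0.72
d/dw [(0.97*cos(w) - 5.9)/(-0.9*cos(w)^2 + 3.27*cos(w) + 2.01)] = (-0.873*cos(w)^2 + 10.62*cos(w) - 21.2427)*sin(w)/(0.81*cos(w)^4 - 5.886*cos(w)^3 + 7.0749*cos(w)^2 + 13.1454*cos(w) + 4.0401)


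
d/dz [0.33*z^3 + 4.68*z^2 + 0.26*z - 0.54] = 0.99*z^2 + 9.36*z + 0.26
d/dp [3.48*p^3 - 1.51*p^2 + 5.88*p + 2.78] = 10.44*p^2 - 3.02*p + 5.88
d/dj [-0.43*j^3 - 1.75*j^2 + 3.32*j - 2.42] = -1.29*j^2 - 3.5*j + 3.32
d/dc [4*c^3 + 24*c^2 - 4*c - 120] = 12*c^2 + 48*c - 4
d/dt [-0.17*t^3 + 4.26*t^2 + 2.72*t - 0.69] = -0.51*t^2 + 8.52*t + 2.72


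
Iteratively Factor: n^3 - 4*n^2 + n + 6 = (n - 2)*(n^2 - 2*n - 3) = (n - 2)*(n + 1)*(n - 3)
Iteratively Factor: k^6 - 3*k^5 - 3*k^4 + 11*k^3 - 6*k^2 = (k - 3)*(k^5 - 3*k^3 + 2*k^2) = k*(k - 3)*(k^4 - 3*k^2 + 2*k) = k^2*(k - 3)*(k^3 - 3*k + 2) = k^2*(k - 3)*(k - 1)*(k^2 + k - 2) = k^2*(k - 3)*(k - 1)*(k + 2)*(k - 1)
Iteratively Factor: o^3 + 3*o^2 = (o)*(o^2 + 3*o) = o^2*(o + 3)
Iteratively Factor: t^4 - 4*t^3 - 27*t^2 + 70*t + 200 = (t + 2)*(t^3 - 6*t^2 - 15*t + 100) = (t - 5)*(t + 2)*(t^2 - t - 20) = (t - 5)^2*(t + 2)*(t + 4)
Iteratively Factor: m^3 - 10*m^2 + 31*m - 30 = (m - 2)*(m^2 - 8*m + 15) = (m - 3)*(m - 2)*(m - 5)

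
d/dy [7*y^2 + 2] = 14*y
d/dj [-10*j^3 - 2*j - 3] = -30*j^2 - 2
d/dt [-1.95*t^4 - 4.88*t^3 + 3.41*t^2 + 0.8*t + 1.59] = -7.8*t^3 - 14.64*t^2 + 6.82*t + 0.8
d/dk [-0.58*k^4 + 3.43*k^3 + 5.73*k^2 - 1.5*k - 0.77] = -2.32*k^3 + 10.29*k^2 + 11.46*k - 1.5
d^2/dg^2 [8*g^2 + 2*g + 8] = 16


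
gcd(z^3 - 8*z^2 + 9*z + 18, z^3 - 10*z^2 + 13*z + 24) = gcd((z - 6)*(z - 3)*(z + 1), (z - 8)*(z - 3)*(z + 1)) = z^2 - 2*z - 3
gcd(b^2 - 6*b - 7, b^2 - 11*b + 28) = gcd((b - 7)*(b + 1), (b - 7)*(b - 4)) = b - 7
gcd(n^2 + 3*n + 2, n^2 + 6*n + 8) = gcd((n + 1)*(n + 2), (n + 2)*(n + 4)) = n + 2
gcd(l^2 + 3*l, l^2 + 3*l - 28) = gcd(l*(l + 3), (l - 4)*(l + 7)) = 1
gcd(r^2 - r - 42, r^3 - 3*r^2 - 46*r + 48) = r + 6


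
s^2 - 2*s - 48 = (s - 8)*(s + 6)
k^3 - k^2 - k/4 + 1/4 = (k - 1)*(k - 1/2)*(k + 1/2)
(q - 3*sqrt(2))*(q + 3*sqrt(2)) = q^2 - 18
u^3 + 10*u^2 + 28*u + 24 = (u + 2)^2*(u + 6)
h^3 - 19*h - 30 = (h - 5)*(h + 2)*(h + 3)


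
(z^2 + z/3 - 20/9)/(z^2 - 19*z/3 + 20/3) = (z + 5/3)/(z - 5)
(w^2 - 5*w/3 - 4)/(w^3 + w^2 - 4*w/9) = 3*(w - 3)/(w*(3*w - 1))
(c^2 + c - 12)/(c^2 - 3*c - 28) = (c - 3)/(c - 7)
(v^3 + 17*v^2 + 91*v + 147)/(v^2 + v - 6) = (v^2 + 14*v + 49)/(v - 2)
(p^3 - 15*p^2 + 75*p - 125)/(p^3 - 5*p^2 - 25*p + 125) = (p - 5)/(p + 5)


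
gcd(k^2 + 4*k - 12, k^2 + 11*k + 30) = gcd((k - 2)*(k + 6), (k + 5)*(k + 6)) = k + 6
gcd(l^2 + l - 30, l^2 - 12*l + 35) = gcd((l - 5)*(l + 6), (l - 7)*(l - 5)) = l - 5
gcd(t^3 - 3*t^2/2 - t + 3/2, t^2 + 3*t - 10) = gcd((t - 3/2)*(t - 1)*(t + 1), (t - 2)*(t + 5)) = 1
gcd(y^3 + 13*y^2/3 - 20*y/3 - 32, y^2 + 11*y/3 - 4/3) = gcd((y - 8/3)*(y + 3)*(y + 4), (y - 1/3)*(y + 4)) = y + 4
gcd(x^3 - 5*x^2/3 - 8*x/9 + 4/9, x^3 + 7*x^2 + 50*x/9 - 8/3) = x - 1/3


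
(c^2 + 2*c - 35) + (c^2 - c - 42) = 2*c^2 + c - 77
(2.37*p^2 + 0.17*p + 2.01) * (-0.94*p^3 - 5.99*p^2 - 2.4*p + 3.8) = -2.2278*p^5 - 14.3561*p^4 - 8.5957*p^3 - 3.4419*p^2 - 4.178*p + 7.638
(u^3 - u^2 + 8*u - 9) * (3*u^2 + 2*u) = 3*u^5 - u^4 + 22*u^3 - 11*u^2 - 18*u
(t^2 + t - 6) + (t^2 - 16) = 2*t^2 + t - 22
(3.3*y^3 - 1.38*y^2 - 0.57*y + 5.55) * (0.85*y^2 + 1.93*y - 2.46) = 2.805*y^5 + 5.196*y^4 - 11.2659*y^3 + 7.0122*y^2 + 12.1137*y - 13.653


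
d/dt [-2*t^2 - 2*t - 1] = -4*t - 2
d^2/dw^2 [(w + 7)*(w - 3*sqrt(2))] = 2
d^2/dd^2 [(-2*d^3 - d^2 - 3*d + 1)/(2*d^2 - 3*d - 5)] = 2*(-56*d^3 - 108*d^2 - 258*d + 39)/(8*d^6 - 36*d^5 - 6*d^4 + 153*d^3 + 15*d^2 - 225*d - 125)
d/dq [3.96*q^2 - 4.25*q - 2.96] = 7.92*q - 4.25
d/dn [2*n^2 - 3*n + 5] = 4*n - 3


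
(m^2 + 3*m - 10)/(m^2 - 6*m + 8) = (m + 5)/(m - 4)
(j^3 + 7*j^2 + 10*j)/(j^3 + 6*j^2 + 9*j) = (j^2 + 7*j + 10)/(j^2 + 6*j + 9)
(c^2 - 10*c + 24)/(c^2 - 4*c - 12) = (c - 4)/(c + 2)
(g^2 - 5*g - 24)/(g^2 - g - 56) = (g + 3)/(g + 7)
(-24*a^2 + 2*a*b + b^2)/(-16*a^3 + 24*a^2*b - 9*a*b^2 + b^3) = (6*a + b)/(4*a^2 - 5*a*b + b^2)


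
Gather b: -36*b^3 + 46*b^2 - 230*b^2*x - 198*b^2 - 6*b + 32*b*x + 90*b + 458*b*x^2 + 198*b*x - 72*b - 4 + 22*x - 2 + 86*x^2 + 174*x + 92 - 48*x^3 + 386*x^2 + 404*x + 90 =-36*b^3 + b^2*(-230*x - 152) + b*(458*x^2 + 230*x + 12) - 48*x^3 + 472*x^2 + 600*x + 176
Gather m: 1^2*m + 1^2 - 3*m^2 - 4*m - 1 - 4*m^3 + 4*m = -4*m^3 - 3*m^2 + m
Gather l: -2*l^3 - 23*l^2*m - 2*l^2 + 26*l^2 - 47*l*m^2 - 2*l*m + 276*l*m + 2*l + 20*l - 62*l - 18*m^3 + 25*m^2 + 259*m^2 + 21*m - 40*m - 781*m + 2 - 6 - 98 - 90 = -2*l^3 + l^2*(24 - 23*m) + l*(-47*m^2 + 274*m - 40) - 18*m^3 + 284*m^2 - 800*m - 192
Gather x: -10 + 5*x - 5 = 5*x - 15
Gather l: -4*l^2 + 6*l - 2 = -4*l^2 + 6*l - 2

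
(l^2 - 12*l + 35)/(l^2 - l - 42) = (l - 5)/(l + 6)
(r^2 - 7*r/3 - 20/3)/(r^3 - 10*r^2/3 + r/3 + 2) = (3*r^2 - 7*r - 20)/(3*r^3 - 10*r^2 + r + 6)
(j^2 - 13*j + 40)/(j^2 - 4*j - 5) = (j - 8)/(j + 1)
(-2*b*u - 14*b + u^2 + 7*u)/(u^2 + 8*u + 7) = (-2*b + u)/(u + 1)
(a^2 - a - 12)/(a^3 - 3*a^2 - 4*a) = (a + 3)/(a*(a + 1))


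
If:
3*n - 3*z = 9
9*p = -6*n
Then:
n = z + 3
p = -2*z/3 - 2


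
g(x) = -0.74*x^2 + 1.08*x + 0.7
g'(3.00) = -3.36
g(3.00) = -2.72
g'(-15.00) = 23.28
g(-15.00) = -182.00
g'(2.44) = -2.53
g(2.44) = -1.07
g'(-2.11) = 4.20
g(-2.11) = -4.87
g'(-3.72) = 6.59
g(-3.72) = -13.56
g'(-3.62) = 6.44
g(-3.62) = -12.91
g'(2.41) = -2.49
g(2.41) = -1.00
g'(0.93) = -0.30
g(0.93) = 1.06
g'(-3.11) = 5.68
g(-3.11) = -9.82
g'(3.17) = -3.61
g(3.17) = -3.31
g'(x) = 1.08 - 1.48*x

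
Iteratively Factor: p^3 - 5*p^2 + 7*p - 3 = (p - 3)*(p^2 - 2*p + 1) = (p - 3)*(p - 1)*(p - 1)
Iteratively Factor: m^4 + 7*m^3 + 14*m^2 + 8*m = (m + 2)*(m^3 + 5*m^2 + 4*m) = (m + 1)*(m + 2)*(m^2 + 4*m) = m*(m + 1)*(m + 2)*(m + 4)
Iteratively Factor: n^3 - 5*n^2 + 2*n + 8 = (n - 4)*(n^2 - n - 2) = (n - 4)*(n - 2)*(n + 1)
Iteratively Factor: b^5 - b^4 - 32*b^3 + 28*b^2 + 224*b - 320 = (b + 4)*(b^4 - 5*b^3 - 12*b^2 + 76*b - 80) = (b - 5)*(b + 4)*(b^3 - 12*b + 16) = (b - 5)*(b - 2)*(b + 4)*(b^2 + 2*b - 8) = (b - 5)*(b - 2)*(b + 4)^2*(b - 2)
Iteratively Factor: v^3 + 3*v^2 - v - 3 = (v + 3)*(v^2 - 1) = (v + 1)*(v + 3)*(v - 1)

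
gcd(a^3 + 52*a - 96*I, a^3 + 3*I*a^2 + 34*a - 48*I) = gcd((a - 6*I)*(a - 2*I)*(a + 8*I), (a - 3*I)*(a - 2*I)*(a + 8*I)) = a^2 + 6*I*a + 16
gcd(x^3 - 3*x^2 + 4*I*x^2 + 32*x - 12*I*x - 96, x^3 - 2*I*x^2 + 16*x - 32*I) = x - 4*I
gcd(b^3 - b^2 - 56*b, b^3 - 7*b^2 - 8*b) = b^2 - 8*b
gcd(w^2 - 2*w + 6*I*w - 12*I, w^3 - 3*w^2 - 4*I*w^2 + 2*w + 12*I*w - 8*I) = w - 2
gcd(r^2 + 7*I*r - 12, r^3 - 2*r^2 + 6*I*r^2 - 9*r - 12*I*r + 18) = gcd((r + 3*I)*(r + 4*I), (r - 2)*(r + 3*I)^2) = r + 3*I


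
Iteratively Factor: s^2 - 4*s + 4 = (s - 2)*(s - 2)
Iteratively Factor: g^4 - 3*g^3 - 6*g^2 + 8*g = (g - 4)*(g^3 + g^2 - 2*g) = (g - 4)*(g + 2)*(g^2 - g) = g*(g - 4)*(g + 2)*(g - 1)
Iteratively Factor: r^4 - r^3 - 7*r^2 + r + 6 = (r - 1)*(r^3 - 7*r - 6) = (r - 3)*(r - 1)*(r^2 + 3*r + 2) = (r - 3)*(r - 1)*(r + 1)*(r + 2)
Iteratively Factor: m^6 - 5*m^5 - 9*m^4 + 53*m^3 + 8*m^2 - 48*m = (m - 4)*(m^5 - m^4 - 13*m^3 + m^2 + 12*m) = (m - 4)^2*(m^4 + 3*m^3 - m^2 - 3*m) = (m - 4)^2*(m - 1)*(m^3 + 4*m^2 + 3*m) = m*(m - 4)^2*(m - 1)*(m^2 + 4*m + 3) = m*(m - 4)^2*(m - 1)*(m + 1)*(m + 3)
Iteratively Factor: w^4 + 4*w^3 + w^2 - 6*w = (w + 2)*(w^3 + 2*w^2 - 3*w) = w*(w + 2)*(w^2 + 2*w - 3) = w*(w - 1)*(w + 2)*(w + 3)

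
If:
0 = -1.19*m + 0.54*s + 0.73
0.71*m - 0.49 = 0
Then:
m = 0.69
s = 0.17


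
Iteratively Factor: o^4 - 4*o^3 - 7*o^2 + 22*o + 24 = (o - 4)*(o^3 - 7*o - 6) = (o - 4)*(o + 1)*(o^2 - o - 6) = (o - 4)*(o - 3)*(o + 1)*(o + 2)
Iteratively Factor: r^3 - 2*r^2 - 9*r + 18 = (r - 3)*(r^2 + r - 6) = (r - 3)*(r + 3)*(r - 2)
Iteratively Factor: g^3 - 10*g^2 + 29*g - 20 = (g - 1)*(g^2 - 9*g + 20) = (g - 4)*(g - 1)*(g - 5)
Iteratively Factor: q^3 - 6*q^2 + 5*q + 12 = (q + 1)*(q^2 - 7*q + 12) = (q - 3)*(q + 1)*(q - 4)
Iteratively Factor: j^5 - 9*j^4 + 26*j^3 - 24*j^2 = (j - 4)*(j^4 - 5*j^3 + 6*j^2) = j*(j - 4)*(j^3 - 5*j^2 + 6*j) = j*(j - 4)*(j - 2)*(j^2 - 3*j) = j*(j - 4)*(j - 3)*(j - 2)*(j)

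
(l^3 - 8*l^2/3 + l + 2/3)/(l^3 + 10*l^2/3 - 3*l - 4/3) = (l - 2)/(l + 4)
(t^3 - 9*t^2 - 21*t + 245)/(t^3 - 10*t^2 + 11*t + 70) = (t^2 - 2*t - 35)/(t^2 - 3*t - 10)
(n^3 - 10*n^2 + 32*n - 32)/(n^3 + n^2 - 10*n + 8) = (n^2 - 8*n + 16)/(n^2 + 3*n - 4)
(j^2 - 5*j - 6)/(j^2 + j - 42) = (j + 1)/(j + 7)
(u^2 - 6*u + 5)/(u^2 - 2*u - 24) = (-u^2 + 6*u - 5)/(-u^2 + 2*u + 24)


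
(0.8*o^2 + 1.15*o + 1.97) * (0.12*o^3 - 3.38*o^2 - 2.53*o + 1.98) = 0.096*o^5 - 2.566*o^4 - 5.6746*o^3 - 7.9841*o^2 - 2.7071*o + 3.9006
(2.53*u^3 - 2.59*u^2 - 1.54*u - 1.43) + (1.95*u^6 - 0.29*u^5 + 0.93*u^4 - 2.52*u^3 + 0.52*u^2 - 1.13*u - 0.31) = 1.95*u^6 - 0.29*u^5 + 0.93*u^4 + 0.00999999999999979*u^3 - 2.07*u^2 - 2.67*u - 1.74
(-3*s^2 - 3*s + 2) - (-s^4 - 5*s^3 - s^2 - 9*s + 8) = s^4 + 5*s^3 - 2*s^2 + 6*s - 6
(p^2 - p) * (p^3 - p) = p^5 - p^4 - p^3 + p^2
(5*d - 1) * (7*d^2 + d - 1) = 35*d^3 - 2*d^2 - 6*d + 1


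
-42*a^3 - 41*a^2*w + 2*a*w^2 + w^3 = (-6*a + w)*(a + w)*(7*a + w)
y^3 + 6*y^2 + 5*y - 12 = (y - 1)*(y + 3)*(y + 4)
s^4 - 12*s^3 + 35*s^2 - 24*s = s*(s - 8)*(s - 3)*(s - 1)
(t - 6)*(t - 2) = t^2 - 8*t + 12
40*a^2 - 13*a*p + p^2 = (-8*a + p)*(-5*a + p)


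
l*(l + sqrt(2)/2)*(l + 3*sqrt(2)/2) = l^3 + 2*sqrt(2)*l^2 + 3*l/2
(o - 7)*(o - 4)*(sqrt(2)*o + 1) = sqrt(2)*o^3 - 11*sqrt(2)*o^2 + o^2 - 11*o + 28*sqrt(2)*o + 28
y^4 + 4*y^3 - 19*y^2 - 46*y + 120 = (y - 3)*(y - 2)*(y + 4)*(y + 5)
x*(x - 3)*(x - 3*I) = x^3 - 3*x^2 - 3*I*x^2 + 9*I*x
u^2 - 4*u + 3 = (u - 3)*(u - 1)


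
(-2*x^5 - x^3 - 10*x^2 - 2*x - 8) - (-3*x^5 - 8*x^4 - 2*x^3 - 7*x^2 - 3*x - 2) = x^5 + 8*x^4 + x^3 - 3*x^2 + x - 6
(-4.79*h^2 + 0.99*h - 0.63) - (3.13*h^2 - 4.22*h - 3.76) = -7.92*h^2 + 5.21*h + 3.13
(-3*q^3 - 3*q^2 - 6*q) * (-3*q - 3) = 9*q^4 + 18*q^3 + 27*q^2 + 18*q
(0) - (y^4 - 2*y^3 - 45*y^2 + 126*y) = -y^4 + 2*y^3 + 45*y^2 - 126*y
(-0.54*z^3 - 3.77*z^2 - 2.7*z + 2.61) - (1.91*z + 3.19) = -0.54*z^3 - 3.77*z^2 - 4.61*z - 0.58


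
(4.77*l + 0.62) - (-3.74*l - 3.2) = 8.51*l + 3.82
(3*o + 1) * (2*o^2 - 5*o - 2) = 6*o^3 - 13*o^2 - 11*o - 2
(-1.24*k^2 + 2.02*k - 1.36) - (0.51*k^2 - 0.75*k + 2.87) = -1.75*k^2 + 2.77*k - 4.23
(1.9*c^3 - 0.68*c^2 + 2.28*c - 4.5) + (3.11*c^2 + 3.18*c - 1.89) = 1.9*c^3 + 2.43*c^2 + 5.46*c - 6.39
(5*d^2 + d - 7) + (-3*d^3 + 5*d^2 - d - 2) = -3*d^3 + 10*d^2 - 9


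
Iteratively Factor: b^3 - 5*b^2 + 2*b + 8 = (b - 2)*(b^2 - 3*b - 4) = (b - 2)*(b + 1)*(b - 4)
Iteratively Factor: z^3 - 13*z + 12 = (z + 4)*(z^2 - 4*z + 3) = (z - 1)*(z + 4)*(z - 3)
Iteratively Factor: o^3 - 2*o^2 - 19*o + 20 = (o - 5)*(o^2 + 3*o - 4) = (o - 5)*(o - 1)*(o + 4)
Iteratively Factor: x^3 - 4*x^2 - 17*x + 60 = (x + 4)*(x^2 - 8*x + 15) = (x - 5)*(x + 4)*(x - 3)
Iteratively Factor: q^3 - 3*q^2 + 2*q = (q)*(q^2 - 3*q + 2) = q*(q - 2)*(q - 1)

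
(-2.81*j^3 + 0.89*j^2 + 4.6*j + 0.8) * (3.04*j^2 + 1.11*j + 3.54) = -8.5424*j^5 - 0.4135*j^4 + 5.0245*j^3 + 10.6886*j^2 + 17.172*j + 2.832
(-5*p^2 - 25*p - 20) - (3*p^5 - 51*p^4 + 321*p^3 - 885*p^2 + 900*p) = -3*p^5 + 51*p^4 - 321*p^3 + 880*p^2 - 925*p - 20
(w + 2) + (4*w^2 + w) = 4*w^2 + 2*w + 2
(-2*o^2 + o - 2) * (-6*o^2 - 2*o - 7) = 12*o^4 - 2*o^3 + 24*o^2 - 3*o + 14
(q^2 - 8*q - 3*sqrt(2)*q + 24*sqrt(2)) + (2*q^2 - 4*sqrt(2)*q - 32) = 3*q^2 - 7*sqrt(2)*q - 8*q - 32 + 24*sqrt(2)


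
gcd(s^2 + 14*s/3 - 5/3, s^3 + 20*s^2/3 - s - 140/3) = s + 5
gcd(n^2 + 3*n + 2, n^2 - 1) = n + 1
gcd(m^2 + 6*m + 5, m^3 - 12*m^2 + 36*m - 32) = 1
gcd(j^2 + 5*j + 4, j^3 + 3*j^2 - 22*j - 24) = j + 1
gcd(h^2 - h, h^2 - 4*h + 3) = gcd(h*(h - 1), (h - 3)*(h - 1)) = h - 1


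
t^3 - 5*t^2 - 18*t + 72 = (t - 6)*(t - 3)*(t + 4)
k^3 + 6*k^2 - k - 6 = (k - 1)*(k + 1)*(k + 6)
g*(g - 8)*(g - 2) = g^3 - 10*g^2 + 16*g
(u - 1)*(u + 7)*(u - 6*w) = u^3 - 6*u^2*w + 6*u^2 - 36*u*w - 7*u + 42*w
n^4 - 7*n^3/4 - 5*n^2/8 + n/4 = n*(n - 2)*(n - 1/4)*(n + 1/2)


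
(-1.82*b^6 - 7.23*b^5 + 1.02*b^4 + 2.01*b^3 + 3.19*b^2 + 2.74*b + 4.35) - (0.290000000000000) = -1.82*b^6 - 7.23*b^5 + 1.02*b^4 + 2.01*b^3 + 3.19*b^2 + 2.74*b + 4.06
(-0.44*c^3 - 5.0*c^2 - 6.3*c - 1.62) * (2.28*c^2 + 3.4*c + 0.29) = -1.0032*c^5 - 12.896*c^4 - 31.4916*c^3 - 26.5636*c^2 - 7.335*c - 0.4698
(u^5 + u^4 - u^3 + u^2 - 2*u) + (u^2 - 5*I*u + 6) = u^5 + u^4 - u^3 + 2*u^2 - 2*u - 5*I*u + 6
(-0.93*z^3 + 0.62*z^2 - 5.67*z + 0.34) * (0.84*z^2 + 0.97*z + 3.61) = -0.7812*z^5 - 0.3813*z^4 - 7.5187*z^3 - 2.9761*z^2 - 20.1389*z + 1.2274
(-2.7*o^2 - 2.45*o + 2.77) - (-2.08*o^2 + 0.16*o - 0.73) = -0.62*o^2 - 2.61*o + 3.5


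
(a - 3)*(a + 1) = a^2 - 2*a - 3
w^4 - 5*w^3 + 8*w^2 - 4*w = w*(w - 2)^2*(w - 1)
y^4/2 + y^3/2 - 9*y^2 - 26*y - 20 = (y/2 + 1)*(y - 5)*(y + 2)^2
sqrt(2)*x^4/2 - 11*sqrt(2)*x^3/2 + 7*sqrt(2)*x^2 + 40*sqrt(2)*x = x*(x - 8)*(x - 5)*(sqrt(2)*x/2 + sqrt(2))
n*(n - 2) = n^2 - 2*n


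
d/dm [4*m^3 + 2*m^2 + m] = 12*m^2 + 4*m + 1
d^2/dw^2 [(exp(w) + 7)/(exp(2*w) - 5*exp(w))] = (exp(3*w) + 33*exp(2*w) - 105*exp(w) + 175)*exp(-w)/(exp(3*w) - 15*exp(2*w) + 75*exp(w) - 125)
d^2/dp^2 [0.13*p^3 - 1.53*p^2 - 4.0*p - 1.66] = 0.78*p - 3.06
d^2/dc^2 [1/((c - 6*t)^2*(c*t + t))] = 2*(3*(c + 1)^2 + 2*(c + 1)*(c - 6*t) + (c - 6*t)^2)/(t*(c + 1)^3*(c - 6*t)^4)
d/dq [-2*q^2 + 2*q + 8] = 2 - 4*q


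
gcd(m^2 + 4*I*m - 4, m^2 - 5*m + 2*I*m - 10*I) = m + 2*I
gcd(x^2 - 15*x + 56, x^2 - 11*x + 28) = x - 7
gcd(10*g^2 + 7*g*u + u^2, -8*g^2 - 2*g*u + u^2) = 2*g + u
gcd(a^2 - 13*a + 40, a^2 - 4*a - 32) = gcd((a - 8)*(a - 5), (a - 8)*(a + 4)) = a - 8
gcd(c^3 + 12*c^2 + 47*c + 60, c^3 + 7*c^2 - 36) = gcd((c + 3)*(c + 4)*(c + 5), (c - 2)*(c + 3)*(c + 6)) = c + 3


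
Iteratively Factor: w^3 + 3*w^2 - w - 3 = (w + 3)*(w^2 - 1) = (w - 1)*(w + 3)*(w + 1)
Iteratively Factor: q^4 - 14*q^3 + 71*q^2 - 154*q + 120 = (q - 2)*(q^3 - 12*q^2 + 47*q - 60) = (q - 3)*(q - 2)*(q^2 - 9*q + 20) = (q - 4)*(q - 3)*(q - 2)*(q - 5)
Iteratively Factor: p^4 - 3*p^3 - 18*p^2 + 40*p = (p - 5)*(p^3 + 2*p^2 - 8*p) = (p - 5)*(p - 2)*(p^2 + 4*p) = p*(p - 5)*(p - 2)*(p + 4)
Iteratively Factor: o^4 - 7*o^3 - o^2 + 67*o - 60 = (o - 1)*(o^3 - 6*o^2 - 7*o + 60) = (o - 4)*(o - 1)*(o^2 - 2*o - 15) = (o - 4)*(o - 1)*(o + 3)*(o - 5)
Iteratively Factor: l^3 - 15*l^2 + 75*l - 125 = (l - 5)*(l^2 - 10*l + 25) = (l - 5)^2*(l - 5)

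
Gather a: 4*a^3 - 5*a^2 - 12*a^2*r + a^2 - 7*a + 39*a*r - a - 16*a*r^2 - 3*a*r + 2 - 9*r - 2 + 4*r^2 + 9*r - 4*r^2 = 4*a^3 + a^2*(-12*r - 4) + a*(-16*r^2 + 36*r - 8)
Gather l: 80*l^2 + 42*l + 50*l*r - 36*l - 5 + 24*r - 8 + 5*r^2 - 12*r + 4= 80*l^2 + l*(50*r + 6) + 5*r^2 + 12*r - 9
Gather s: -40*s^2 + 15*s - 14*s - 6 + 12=-40*s^2 + s + 6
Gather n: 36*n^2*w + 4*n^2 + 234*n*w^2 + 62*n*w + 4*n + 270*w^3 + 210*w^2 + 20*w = n^2*(36*w + 4) + n*(234*w^2 + 62*w + 4) + 270*w^3 + 210*w^2 + 20*w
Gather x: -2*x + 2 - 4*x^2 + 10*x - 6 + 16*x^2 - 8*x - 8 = 12*x^2 - 12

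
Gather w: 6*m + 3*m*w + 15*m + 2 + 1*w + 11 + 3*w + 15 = 21*m + w*(3*m + 4) + 28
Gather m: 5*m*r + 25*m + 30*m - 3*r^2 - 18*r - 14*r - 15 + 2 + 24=m*(5*r + 55) - 3*r^2 - 32*r + 11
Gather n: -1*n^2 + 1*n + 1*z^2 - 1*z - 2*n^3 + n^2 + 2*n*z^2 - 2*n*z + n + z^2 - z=-2*n^3 + n*(2*z^2 - 2*z + 2) + 2*z^2 - 2*z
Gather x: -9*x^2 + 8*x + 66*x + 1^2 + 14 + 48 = -9*x^2 + 74*x + 63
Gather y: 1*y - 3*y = -2*y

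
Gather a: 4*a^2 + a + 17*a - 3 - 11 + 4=4*a^2 + 18*a - 10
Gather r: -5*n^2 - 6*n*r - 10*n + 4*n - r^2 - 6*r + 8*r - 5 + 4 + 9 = -5*n^2 - 6*n - r^2 + r*(2 - 6*n) + 8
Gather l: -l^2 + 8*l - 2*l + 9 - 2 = -l^2 + 6*l + 7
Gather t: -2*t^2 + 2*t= -2*t^2 + 2*t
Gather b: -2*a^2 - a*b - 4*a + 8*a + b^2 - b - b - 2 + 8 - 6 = -2*a^2 + 4*a + b^2 + b*(-a - 2)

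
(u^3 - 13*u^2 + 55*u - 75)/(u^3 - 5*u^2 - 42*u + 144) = (u^2 - 10*u + 25)/(u^2 - 2*u - 48)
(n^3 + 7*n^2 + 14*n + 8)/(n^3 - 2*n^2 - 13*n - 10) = (n + 4)/(n - 5)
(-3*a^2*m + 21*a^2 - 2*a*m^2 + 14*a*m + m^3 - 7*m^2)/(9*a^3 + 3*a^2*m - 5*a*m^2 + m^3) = (7 - m)/(3*a - m)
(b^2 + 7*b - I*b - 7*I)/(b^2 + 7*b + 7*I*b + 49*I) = (b - I)/(b + 7*I)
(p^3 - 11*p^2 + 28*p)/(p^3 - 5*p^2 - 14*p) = (p - 4)/(p + 2)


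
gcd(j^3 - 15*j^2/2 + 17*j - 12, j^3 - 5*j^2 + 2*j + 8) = j^2 - 6*j + 8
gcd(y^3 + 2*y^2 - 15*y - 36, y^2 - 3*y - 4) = y - 4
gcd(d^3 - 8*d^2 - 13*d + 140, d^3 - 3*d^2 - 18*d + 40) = d^2 - d - 20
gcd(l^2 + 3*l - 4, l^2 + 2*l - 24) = 1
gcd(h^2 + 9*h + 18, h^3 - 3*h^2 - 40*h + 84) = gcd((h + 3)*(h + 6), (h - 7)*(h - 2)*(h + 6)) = h + 6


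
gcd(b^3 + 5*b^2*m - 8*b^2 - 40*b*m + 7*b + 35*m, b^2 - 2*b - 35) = b - 7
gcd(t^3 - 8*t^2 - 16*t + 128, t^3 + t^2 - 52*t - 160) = t^2 - 4*t - 32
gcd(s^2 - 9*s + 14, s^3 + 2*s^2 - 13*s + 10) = s - 2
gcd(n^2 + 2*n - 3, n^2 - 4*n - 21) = n + 3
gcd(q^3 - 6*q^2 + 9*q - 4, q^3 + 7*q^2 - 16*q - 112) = q - 4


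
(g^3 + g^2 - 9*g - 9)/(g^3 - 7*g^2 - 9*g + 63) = (g + 1)/(g - 7)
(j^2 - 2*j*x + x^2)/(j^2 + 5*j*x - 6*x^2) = (j - x)/(j + 6*x)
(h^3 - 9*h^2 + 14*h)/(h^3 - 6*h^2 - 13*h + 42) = h/(h + 3)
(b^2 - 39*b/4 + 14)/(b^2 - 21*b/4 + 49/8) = 2*(b - 8)/(2*b - 7)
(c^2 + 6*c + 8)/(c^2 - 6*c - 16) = (c + 4)/(c - 8)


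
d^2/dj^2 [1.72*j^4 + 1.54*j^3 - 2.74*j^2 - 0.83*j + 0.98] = 20.64*j^2 + 9.24*j - 5.48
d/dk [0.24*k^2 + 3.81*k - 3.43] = 0.48*k + 3.81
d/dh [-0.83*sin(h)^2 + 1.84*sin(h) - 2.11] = (1.84 - 1.66*sin(h))*cos(h)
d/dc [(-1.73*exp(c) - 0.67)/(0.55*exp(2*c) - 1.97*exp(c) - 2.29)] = (0.9515*exp(2*c) + 0.737*exp(c) + 2.6418)*exp(c)/(0.3025*exp(4*c) - 2.167*exp(3*c) + 1.3619*exp(2*c) + 9.0226*exp(c) + 5.2441)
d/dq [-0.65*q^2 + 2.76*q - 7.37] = 2.76 - 1.3*q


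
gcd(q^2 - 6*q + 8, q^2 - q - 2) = q - 2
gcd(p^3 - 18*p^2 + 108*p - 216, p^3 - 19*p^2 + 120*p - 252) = p^2 - 12*p + 36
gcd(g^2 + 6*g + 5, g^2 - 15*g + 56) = 1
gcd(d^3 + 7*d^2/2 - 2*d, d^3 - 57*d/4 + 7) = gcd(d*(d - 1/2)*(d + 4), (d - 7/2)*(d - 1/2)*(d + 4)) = d^2 + 7*d/2 - 2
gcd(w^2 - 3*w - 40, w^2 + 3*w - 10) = w + 5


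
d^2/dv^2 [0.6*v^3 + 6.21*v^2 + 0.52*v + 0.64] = 3.6*v + 12.42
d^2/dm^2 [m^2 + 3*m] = 2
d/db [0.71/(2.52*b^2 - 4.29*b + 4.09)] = (3.0459 - 3.5784*b)/(2.52*b^2 - 4.29*b + 4.09)^2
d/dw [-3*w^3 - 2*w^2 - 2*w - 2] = -9*w^2 - 4*w - 2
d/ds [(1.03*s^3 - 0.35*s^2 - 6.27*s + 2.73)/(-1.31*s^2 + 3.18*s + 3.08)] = (-1.3493*s^4 + 6.5508*s^3 + 0.1905*s^2 + 4.9966*s - 27.993)/(1.7161*s^4 - 8.3316*s^3 + 2.0428*s^2 + 19.5888*s + 9.4864)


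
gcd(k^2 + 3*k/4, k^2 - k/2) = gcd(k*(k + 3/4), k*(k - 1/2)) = k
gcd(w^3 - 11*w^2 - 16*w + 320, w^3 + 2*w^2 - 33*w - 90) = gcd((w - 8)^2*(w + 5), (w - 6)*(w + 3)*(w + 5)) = w + 5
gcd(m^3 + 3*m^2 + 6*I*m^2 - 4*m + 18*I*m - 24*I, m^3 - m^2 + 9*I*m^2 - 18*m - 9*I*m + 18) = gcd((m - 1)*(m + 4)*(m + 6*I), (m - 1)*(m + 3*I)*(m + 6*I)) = m^2 + m*(-1 + 6*I) - 6*I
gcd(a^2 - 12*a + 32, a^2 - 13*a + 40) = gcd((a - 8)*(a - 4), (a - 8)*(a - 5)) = a - 8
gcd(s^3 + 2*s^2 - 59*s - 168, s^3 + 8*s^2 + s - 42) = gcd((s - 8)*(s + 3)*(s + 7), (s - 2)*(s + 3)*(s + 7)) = s^2 + 10*s + 21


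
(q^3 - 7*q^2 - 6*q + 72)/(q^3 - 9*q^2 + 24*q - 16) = (q^2 - 3*q - 18)/(q^2 - 5*q + 4)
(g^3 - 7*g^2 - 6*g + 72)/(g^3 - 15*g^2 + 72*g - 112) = (g^2 - 3*g - 18)/(g^2 - 11*g + 28)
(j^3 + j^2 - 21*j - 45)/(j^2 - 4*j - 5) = (j^2 + 6*j + 9)/(j + 1)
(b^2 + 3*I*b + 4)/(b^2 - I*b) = (b + 4*I)/b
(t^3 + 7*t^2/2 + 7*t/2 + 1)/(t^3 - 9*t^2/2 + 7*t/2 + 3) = (t^2 + 3*t + 2)/(t^2 - 5*t + 6)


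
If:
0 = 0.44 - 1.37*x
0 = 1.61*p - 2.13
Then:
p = 1.32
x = 0.32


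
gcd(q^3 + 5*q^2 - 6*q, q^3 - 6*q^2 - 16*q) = q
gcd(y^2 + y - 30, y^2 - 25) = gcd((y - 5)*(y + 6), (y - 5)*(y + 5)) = y - 5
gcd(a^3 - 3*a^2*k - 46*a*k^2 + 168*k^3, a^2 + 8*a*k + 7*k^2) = a + 7*k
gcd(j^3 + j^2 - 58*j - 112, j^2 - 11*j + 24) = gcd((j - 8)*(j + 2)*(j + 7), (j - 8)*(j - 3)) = j - 8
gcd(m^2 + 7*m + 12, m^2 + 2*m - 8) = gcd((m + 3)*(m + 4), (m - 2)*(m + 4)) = m + 4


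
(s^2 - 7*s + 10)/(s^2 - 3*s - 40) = (-s^2 + 7*s - 10)/(-s^2 + 3*s + 40)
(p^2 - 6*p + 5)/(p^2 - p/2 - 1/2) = 2*(p - 5)/(2*p + 1)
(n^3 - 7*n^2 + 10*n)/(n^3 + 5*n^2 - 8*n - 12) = n*(n - 5)/(n^2 + 7*n + 6)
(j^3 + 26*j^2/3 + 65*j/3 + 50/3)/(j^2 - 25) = (3*j^2 + 11*j + 10)/(3*(j - 5))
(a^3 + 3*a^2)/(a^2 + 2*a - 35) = a^2*(a + 3)/(a^2 + 2*a - 35)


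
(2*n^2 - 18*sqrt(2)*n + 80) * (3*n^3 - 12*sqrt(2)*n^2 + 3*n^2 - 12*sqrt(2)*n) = 6*n^5 - 78*sqrt(2)*n^4 + 6*n^4 - 78*sqrt(2)*n^3 + 672*n^3 - 960*sqrt(2)*n^2 + 672*n^2 - 960*sqrt(2)*n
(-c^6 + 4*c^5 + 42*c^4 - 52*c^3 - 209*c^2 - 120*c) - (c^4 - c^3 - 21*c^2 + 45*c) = -c^6 + 4*c^5 + 41*c^4 - 51*c^3 - 188*c^2 - 165*c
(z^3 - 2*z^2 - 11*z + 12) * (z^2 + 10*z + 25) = z^5 + 8*z^4 - 6*z^3 - 148*z^2 - 155*z + 300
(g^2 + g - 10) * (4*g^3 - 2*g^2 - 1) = 4*g^5 + 2*g^4 - 42*g^3 + 19*g^2 - g + 10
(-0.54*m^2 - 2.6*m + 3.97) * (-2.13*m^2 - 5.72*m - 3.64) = 1.1502*m^4 + 8.6268*m^3 + 8.3815*m^2 - 13.2444*m - 14.4508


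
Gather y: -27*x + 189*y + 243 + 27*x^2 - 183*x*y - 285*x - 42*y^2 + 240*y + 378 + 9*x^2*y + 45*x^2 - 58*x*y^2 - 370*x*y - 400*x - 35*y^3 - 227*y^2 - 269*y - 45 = 72*x^2 - 712*x - 35*y^3 + y^2*(-58*x - 269) + y*(9*x^2 - 553*x + 160) + 576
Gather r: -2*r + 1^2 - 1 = -2*r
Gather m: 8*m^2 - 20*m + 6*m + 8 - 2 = 8*m^2 - 14*m + 6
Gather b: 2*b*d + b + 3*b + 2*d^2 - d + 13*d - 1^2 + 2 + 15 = b*(2*d + 4) + 2*d^2 + 12*d + 16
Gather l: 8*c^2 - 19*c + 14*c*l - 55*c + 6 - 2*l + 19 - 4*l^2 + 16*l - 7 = 8*c^2 - 74*c - 4*l^2 + l*(14*c + 14) + 18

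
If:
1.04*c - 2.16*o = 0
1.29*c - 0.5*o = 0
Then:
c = 0.00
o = 0.00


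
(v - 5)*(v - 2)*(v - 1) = v^3 - 8*v^2 + 17*v - 10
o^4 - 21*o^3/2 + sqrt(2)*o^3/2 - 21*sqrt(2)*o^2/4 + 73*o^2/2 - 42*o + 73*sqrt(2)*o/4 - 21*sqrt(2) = (o - 4)*(o - 7/2)*(o - 3)*(o + sqrt(2)/2)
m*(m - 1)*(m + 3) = m^3 + 2*m^2 - 3*m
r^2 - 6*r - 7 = (r - 7)*(r + 1)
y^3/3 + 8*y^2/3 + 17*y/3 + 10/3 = (y/3 + 1/3)*(y + 2)*(y + 5)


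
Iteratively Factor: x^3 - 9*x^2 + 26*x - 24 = (x - 3)*(x^2 - 6*x + 8) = (x - 4)*(x - 3)*(x - 2)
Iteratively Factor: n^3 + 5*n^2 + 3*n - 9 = (n - 1)*(n^2 + 6*n + 9) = (n - 1)*(n + 3)*(n + 3)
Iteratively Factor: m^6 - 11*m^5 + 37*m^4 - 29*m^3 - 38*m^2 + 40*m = (m - 1)*(m^5 - 10*m^4 + 27*m^3 - 2*m^2 - 40*m) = (m - 5)*(m - 1)*(m^4 - 5*m^3 + 2*m^2 + 8*m) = (m - 5)*(m - 2)*(m - 1)*(m^3 - 3*m^2 - 4*m) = m*(m - 5)*(m - 2)*(m - 1)*(m^2 - 3*m - 4) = m*(m - 5)*(m - 4)*(m - 2)*(m - 1)*(m + 1)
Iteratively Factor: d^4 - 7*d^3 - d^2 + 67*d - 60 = (d - 4)*(d^3 - 3*d^2 - 13*d + 15) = (d - 5)*(d - 4)*(d^2 + 2*d - 3) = (d - 5)*(d - 4)*(d + 3)*(d - 1)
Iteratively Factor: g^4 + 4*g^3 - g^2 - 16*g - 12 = (g + 2)*(g^3 + 2*g^2 - 5*g - 6) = (g + 1)*(g + 2)*(g^2 + g - 6) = (g - 2)*(g + 1)*(g + 2)*(g + 3)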